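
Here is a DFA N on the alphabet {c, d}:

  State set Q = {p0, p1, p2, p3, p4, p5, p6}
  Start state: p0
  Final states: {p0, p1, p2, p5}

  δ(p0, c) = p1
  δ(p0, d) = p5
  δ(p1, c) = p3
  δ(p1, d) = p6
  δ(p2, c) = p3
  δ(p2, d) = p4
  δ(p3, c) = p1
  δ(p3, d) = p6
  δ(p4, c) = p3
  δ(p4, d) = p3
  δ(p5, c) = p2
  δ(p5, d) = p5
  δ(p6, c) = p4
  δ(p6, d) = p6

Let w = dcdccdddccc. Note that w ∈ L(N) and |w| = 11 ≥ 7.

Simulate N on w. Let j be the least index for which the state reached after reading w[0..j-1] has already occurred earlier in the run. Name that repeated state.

p6

Run of N on w = d c d c c d d d c c c:
  step 0: p0  (start)
  step 1: p5  (read d: p0→p5)
  step 2: p2  (read c: p5→p2)
  step 3: p4  (read d: p2→p4)
  step 4: p3  (read c: p4→p3)
  step 5: p1  (read c: p3→p1)
  step 6: p6  (read d: p1→p6)
  step 7: p6  (read d: p6→p6)   ← first repeat (p6 seen earlier)
  step 8: p6  (read d: p6→p6)
  step 9: p4  (read c: p6→p4)
  step 10: p3  (read c: p4→p3)
  step 11: p1  (read c: p3→p1)

The earliest repeat is at step j = 7: N is in p6, which it already visited at step i = 6.
The DFA has 7 states, so the proof of the pumping lemma guarantees a repeated state among the first 7+1 visited; the segment between the two visits is the pumpable y.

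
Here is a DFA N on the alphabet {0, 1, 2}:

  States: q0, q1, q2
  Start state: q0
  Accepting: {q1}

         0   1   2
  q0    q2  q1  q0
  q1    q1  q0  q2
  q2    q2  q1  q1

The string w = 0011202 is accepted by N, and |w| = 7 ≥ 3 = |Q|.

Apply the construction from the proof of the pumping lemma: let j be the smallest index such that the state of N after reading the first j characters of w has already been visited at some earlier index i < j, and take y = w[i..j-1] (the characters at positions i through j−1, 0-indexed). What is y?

State sequence: q0 -0-> q2 -0-> q2 -1-> q1 -1-> q0 -2-> q0 -0-> q2 -2-> q1
First repeat at step 2: q2 was already visited.

So i = 1, j = 2, giving x = w[0:1] = 0, y = w[1:2] = 0, z = w[2:7] = 11202.
Check: |xy| = 2 ≤ 3 and |y| = 1 ≥ 1. Reading y takes N from q2 back to q2, so every xyⁱz is accepted.
Since N has 3 states, any run of length ≥ 3 visits 3+1 states, so by pigeonhole some state repeats within the first 3 steps — that repeat gives the pumpable loop.

0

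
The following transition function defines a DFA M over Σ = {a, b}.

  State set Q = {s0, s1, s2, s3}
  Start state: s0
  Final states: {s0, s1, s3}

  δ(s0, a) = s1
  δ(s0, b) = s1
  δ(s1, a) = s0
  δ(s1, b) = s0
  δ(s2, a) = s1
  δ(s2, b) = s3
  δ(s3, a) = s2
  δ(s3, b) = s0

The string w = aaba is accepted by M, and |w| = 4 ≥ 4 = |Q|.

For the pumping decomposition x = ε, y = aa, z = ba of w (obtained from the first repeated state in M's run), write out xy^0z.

ba

xy⁰z = xz = ε·ba = ba.
Reading y = aa takes M from s0 back to s0, so after x the machine is still in s0, and z then leads to the accepting state s0. Hence ba ∈ L(M).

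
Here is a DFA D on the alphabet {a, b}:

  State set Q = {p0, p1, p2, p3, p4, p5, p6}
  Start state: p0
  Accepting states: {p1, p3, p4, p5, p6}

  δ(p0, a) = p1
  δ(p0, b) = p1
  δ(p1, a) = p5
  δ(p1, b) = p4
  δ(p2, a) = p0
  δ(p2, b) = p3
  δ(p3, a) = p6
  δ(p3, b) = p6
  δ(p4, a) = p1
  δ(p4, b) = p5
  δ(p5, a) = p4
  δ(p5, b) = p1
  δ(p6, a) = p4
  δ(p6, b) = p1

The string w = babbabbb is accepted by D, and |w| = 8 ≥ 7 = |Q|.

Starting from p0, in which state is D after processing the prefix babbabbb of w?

State sequence: p0 -b-> p1 -a-> p5 -b-> p1 -b-> p4 -a-> p1 -b-> p4 -b-> p5 -b-> p1

After reading 8 characters, D is in state p1.

p1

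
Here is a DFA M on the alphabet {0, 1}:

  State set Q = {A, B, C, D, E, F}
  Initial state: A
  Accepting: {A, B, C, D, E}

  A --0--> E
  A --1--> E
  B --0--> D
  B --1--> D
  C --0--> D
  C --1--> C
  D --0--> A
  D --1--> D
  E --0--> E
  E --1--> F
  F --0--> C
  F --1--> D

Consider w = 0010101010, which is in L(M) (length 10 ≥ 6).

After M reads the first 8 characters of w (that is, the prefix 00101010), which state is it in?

Run of M on the first 8 characters of w = 0 0 1 0 1 0 1 0:
  step 0: A  (start)
  step 1: E  (read 0: A→E)
  step 2: E  (read 0: E→E)
  step 3: F  (read 1: E→F)
  step 4: C  (read 0: F→C)
  step 5: C  (read 1: C→C)
  step 6: D  (read 0: C→D)
  step 7: D  (read 1: D→D)
  step 8: A  (read 0: D→A)

After reading 8 characters, M is in state A.

A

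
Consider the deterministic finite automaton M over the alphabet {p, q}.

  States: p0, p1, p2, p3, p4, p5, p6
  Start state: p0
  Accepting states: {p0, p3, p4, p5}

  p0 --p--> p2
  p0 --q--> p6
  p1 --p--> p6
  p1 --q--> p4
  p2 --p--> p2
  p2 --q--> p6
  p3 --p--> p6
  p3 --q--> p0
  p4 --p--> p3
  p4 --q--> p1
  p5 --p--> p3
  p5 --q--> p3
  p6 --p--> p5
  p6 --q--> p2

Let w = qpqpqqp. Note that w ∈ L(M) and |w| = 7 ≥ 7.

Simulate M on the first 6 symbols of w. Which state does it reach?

p6

State sequence: p0 -q-> p6 -p-> p5 -q-> p3 -p-> p6 -q-> p2 -q-> p6

After reading 6 characters, M is in state p6.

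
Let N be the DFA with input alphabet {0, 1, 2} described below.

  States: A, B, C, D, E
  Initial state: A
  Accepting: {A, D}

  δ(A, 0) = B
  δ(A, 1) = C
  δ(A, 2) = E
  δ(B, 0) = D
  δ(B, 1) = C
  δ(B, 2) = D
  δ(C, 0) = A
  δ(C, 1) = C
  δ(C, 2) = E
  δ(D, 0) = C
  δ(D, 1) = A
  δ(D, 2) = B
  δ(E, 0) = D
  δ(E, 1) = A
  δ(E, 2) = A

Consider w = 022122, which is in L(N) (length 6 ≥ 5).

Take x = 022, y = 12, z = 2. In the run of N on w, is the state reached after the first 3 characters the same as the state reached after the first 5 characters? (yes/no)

State sequence: A -0-> B -2-> D -2-> B -1-> C -2-> E

After x (step 3): B. After xy (step 5): E.
They differ (B ≠ E), so y is not a cycle from the state after x; this split is not the one the pumping-lemma construction produces, and pumping y need not keep the string in L(N).

no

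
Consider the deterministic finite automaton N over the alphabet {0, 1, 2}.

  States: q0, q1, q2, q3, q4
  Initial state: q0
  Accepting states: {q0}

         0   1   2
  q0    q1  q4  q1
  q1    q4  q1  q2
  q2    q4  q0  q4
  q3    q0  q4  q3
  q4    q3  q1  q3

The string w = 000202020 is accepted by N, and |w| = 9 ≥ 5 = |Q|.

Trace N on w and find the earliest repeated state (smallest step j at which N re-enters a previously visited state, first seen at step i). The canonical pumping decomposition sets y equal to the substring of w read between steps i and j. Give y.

State sequence: q0 -0-> q1 -0-> q4 -0-> q3 -2-> q3 -0-> q0 -2-> q1 -0-> q4 -2-> q3 -0-> q0
First repeat at step 4: q3 was already visited.

So i = 3, j = 4, giving x = w[0:3] = 000, y = w[3:4] = 2, z = w[4:9] = 02020.
Check: |xy| = 4 ≤ 5 and |y| = 1 ≥ 1. Reading y takes N from q3 back to q3, so every xyⁱz is accepted.
Since N has 5 states, any run of length ≥ 5 visits 5+1 states, so by pigeonhole some state repeats within the first 5 steps — that repeat gives the pumpable loop.

2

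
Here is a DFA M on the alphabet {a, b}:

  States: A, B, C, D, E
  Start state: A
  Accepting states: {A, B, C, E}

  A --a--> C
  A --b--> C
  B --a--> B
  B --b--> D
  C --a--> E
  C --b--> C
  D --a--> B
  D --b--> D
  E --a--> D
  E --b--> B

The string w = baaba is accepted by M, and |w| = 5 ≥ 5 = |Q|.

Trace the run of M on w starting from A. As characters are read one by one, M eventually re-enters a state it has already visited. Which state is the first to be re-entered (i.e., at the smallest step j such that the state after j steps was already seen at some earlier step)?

D

Run of M on w = b a a b a:
  step 0: A  (start)
  step 1: C  (read b: A→C)
  step 2: E  (read a: C→E)
  step 3: D  (read a: E→D)
  step 4: D  (read b: D→D)   ← first repeat (D seen earlier)
  step 5: B  (read a: D→B)

The earliest repeat is at step j = 4: M is in D, which it already visited at step i = 3.
Pumping length from the standard proof: p = 5 (the number of states). The repeated state found above gives |xy| = j ≤ 5 and |y| = j − i ≥ 1.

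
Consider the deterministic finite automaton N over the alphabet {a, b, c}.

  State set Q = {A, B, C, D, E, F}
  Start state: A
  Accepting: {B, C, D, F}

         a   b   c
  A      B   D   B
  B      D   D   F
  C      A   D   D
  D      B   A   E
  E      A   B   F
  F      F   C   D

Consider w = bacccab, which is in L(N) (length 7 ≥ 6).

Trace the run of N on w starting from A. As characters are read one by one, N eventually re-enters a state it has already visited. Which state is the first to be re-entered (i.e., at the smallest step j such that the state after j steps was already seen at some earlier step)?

D

State sequence: A -b-> D -a-> B -c-> F -c-> D -c-> E -a-> A -b-> D
First repeat at step 4: D was already visited.

The earliest repeat is at step j = 4: N is in D, which it already visited at step i = 1.
Pumping length from the standard proof: p = 6 (the number of states). The repeated state found above gives |xy| = j ≤ 6 and |y| = j − i ≥ 1.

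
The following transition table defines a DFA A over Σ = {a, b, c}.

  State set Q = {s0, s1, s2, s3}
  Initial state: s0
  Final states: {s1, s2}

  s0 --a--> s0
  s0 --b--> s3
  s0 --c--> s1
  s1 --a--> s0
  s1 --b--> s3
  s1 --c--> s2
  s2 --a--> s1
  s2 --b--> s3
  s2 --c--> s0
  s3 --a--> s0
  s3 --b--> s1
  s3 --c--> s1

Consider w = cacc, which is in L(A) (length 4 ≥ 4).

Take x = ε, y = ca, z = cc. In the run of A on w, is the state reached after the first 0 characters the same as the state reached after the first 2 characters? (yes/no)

Run of A on the first 2 characters of w = c a:
  step 0: s0  (start)
  step 1: s1  (read c: s0→s1)
  step 2: s0  (read a: s1→s0)

After x (step 0): s0. After xy (step 2): s0.
They match, so y = ca drives A around a cycle from s0 back to itself; pumping y any number of times keeps A in s0 before reading z, and xyⁱz ∈ L(A) for every i ≥ 0.

yes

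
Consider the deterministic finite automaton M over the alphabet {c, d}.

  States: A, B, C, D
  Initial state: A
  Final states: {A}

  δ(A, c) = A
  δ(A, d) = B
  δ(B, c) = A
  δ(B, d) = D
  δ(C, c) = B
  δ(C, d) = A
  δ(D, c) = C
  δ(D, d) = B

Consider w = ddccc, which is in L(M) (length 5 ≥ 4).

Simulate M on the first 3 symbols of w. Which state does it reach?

C

Run of M on the first 3 characters of w = d d c:
  step 0: A  (start)
  step 1: B  (read d: A→B)
  step 2: D  (read d: B→D)
  step 3: C  (read c: D→C)

After reading 3 characters, M is in state C.
(This kind of state-tracing is the core of the pumping-lemma construction: with 4 states, pigeonhole forces a repeat within the first 4 steps.)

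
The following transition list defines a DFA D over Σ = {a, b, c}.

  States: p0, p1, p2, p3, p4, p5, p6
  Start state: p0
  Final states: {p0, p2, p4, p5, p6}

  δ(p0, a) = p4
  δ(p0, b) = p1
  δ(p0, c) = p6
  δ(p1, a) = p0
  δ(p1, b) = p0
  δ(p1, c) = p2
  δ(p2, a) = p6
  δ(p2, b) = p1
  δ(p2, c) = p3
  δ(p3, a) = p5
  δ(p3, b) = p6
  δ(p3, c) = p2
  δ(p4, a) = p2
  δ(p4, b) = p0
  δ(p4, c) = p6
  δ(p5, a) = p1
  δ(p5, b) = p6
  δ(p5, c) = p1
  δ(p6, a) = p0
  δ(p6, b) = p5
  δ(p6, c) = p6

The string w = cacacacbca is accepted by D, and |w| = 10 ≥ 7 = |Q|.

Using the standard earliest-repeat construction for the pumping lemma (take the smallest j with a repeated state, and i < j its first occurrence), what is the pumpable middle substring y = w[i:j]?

ca

Run of D on w = c a c a c a c b c a:
  step 0: p0  (start)
  step 1: p6  (read c: p0→p6)
  step 2: p0  (read a: p6→p0)   ← first repeat (p0 seen earlier)
  step 3: p6  (read c: p0→p6)
  step 4: p0  (read a: p6→p0)
  step 5: p6  (read c: p0→p6)
  step 6: p0  (read a: p6→p0)
  step 7: p6  (read c: p0→p6)
  step 8: p5  (read b: p6→p5)
  step 9: p1  (read c: p5→p1)
  step 10: p0  (read a: p1→p0)

So i = 0, j = 2, giving x = w[0:0] = ε, y = w[0:2] = ca, z = w[2:10] = cacacbca.
Check: |xy| = 2 ≤ 7 and |y| = 2 ≥ 1. Reading y takes D from p0 back to p0, so every xyⁱz is accepted.
Pumping length from the standard proof: p = 7 (the number of states). The repeated state found above gives |xy| = j ≤ 7 and |y| = j − i ≥ 1.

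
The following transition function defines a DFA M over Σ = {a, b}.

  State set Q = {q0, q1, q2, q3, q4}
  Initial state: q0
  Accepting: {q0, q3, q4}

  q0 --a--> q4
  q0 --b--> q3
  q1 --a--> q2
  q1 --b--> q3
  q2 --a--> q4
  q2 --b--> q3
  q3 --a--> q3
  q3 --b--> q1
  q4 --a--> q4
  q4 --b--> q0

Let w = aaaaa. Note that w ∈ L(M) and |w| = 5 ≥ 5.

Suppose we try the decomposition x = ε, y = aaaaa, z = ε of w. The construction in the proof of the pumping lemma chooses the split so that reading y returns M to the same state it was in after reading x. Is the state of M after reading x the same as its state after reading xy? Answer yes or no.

no

Run of M on the first 5 characters of w = a a a a a:
  step 0: q0  (start)
  step 1: q4  (read a: q0→q4)
  step 2: q4  (read a: q4→q4)
  step 3: q4  (read a: q4→q4)
  step 4: q4  (read a: q4→q4)
  step 5: q4  (read a: q4→q4)

After x (step 0): q0. After xy (step 5): q4.
They differ (q0 ≠ q4), so y is not a cycle from the state after x; this split is not the one the pumping-lemma construction produces, and pumping y need not keep the string in L(M).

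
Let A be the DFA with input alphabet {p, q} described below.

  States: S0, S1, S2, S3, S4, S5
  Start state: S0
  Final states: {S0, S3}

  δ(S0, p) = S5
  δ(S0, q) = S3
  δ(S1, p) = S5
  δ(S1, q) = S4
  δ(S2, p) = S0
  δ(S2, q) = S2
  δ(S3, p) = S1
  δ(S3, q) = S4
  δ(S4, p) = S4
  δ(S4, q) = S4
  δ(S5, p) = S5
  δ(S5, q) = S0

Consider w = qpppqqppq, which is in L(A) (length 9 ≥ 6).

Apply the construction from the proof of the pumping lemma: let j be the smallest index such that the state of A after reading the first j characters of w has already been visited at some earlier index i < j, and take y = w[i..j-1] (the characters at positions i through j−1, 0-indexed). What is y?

p

Run of A on w = q p p p q q p p q:
  step 0: S0  (start)
  step 1: S3  (read q: S0→S3)
  step 2: S1  (read p: S3→S1)
  step 3: S5  (read p: S1→S5)
  step 4: S5  (read p: S5→S5)   ← first repeat (S5 seen earlier)
  step 5: S0  (read q: S5→S0)
  step 6: S3  (read q: S0→S3)
  step 7: S1  (read p: S3→S1)
  step 8: S5  (read p: S1→S5)
  step 9: S0  (read q: S5→S0)

So i = 3, j = 4, giving x = w[0:3] = qpp, y = w[3:4] = p, z = w[4:9] = qqppq.
Check: |xy| = 4 ≤ 6 and |y| = 1 ≥ 1. Reading y takes A from S5 back to S5, so every xyⁱz is accepted.
The DFA has 6 states, so the proof of the pumping lemma guarantees a repeated state among the first 6+1 visited; the segment between the two visits is the pumpable y.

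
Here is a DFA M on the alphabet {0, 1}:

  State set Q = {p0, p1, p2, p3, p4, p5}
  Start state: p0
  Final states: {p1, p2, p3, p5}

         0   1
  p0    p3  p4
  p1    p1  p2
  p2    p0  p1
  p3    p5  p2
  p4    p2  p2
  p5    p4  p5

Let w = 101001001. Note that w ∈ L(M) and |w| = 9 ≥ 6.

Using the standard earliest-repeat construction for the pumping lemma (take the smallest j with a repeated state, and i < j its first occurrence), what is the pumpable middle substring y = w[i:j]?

State sequence: p0 -1-> p4 -0-> p2 -1-> p1 -0-> p1 -0-> p1 -1-> p2 -0-> p0 -0-> p3 -1-> p2
First repeat at step 4: p1 was already visited.

So i = 3, j = 4, giving x = w[0:3] = 101, y = w[3:4] = 0, z = w[4:9] = 01001.
Check: |xy| = 4 ≤ 6 and |y| = 1 ≥ 1. Reading y takes M from p1 back to p1, so every xyⁱz is accepted.
With |Q| = 6, pigeonhole forces a state repeat no later than step 6; the substring read between the first and second visits to that state can be pumped.

0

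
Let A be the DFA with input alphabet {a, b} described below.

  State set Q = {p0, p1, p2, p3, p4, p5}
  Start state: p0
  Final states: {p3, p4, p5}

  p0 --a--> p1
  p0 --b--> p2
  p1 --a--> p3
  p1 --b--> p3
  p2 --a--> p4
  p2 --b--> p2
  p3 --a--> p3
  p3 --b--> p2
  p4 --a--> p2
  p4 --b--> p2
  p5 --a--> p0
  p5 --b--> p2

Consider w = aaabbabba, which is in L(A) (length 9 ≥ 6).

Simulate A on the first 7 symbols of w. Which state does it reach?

Run of A on the first 7 characters of w = a a a b b a b:
  step 0: p0  (start)
  step 1: p1  (read a: p0→p1)
  step 2: p3  (read a: p1→p3)
  step 3: p3  (read a: p3→p3)
  step 4: p2  (read b: p3→p2)
  step 5: p2  (read b: p2→p2)
  step 6: p4  (read a: p2→p4)
  step 7: p2  (read b: p4→p2)

After reading 7 characters, A is in state p2.
(This kind of state-tracing is the core of the pumping-lemma construction: with 6 states, pigeonhole forces a repeat within the first 6 steps.)

p2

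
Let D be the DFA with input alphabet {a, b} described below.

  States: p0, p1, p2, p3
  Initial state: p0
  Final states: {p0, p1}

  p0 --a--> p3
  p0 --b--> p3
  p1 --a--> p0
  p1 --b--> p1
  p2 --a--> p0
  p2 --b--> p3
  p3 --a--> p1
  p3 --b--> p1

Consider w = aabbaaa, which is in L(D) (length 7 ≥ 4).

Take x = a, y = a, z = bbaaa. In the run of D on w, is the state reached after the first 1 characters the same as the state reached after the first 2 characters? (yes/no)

Run of D on the first 2 characters of w = a a:
  step 0: p0  (start)
  step 1: p3  (read a: p0→p3)
  step 2: p1  (read a: p3→p1)

After x (step 1): p3. After xy (step 2): p1.
They differ (p3 ≠ p1), so y is not a cycle from the state after x; this split is not the one the pumping-lemma construction produces, and pumping y need not keep the string in L(D).

no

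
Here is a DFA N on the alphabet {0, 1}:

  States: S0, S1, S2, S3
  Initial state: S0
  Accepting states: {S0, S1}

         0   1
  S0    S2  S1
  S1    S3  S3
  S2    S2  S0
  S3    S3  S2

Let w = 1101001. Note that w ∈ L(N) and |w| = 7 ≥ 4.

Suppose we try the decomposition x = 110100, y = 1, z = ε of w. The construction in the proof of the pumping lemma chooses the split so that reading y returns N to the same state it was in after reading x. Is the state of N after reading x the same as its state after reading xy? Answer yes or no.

State sequence: S0 -1-> S1 -1-> S3 -0-> S3 -1-> S2 -0-> S2 -0-> S2 -1-> S0

After x (step 6): S2. After xy (step 7): S0.
They differ (S2 ≠ S0), so y is not a cycle from the state after x; this split is not the one the pumping-lemma construction produces, and pumping y need not keep the string in L(N).

no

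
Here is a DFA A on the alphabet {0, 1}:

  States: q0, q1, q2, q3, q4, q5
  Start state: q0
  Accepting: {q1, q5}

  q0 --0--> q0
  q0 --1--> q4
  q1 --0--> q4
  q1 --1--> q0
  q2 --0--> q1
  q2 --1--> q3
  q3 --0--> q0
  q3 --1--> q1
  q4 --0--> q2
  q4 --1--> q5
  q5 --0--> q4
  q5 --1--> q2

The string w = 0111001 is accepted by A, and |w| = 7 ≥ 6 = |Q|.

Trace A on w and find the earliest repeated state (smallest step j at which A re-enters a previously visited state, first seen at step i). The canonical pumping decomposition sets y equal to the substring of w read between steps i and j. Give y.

State sequence: q0 -0-> q0 -1-> q4 -1-> q5 -1-> q2 -0-> q1 -0-> q4 -1-> q5
First repeat at step 1: q0 was already visited.

So i = 0, j = 1, giving x = w[0:0] = ε, y = w[0:1] = 0, z = w[1:7] = 111001.
Check: |xy| = 1 ≤ 6 and |y| = 1 ≥ 1. Reading y takes A from q0 back to q0, so every xyⁱz is accepted.
With |Q| = 6, pigeonhole forces a state repeat no later than step 6; the substring read between the first and second visits to that state can be pumped.

0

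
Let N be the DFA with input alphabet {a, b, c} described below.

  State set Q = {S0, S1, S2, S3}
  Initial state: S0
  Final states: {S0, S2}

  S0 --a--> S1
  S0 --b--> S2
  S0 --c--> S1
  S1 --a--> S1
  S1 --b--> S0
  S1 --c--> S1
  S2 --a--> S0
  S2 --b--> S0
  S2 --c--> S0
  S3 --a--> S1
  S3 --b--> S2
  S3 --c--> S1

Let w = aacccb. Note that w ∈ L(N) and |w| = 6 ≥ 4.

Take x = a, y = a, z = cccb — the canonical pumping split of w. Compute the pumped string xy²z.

aaacccb

xy^2z = a·a·a·cccb = aaacccb.
Reading y = a takes N from S1 back to S1, so after x·y·y the machine is still in S1, and z then leads to the accepting state S0. Hence aaacccb ∈ L(N).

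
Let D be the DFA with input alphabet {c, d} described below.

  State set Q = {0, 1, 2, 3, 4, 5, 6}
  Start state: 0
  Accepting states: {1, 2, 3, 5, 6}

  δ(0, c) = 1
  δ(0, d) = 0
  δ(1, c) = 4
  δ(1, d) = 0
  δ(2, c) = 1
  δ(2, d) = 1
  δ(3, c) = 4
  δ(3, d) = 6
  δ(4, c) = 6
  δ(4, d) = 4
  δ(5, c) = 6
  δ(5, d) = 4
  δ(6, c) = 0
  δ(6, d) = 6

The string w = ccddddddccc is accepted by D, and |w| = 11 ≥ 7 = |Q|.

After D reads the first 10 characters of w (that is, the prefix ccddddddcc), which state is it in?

0

State sequence: 0 -c-> 1 -c-> 4 -d-> 4 -d-> 4 -d-> 4 -d-> 4 -d-> 4 -d-> 4 -c-> 6 -c-> 0

After reading 10 characters, D is in state 0.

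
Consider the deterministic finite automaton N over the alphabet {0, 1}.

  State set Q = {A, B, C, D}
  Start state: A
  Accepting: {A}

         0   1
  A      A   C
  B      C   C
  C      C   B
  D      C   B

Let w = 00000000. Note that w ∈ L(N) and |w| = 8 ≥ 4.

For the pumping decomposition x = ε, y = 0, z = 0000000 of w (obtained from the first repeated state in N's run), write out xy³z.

xy^3z = ε·0·0·0·0000000 = 0000000000.
Reading y = 0 takes N from A back to A, so after x·y·y·y the machine is still in A, and z then leads to the accepting state A. Hence 0000000000 ∈ L(N).

0000000000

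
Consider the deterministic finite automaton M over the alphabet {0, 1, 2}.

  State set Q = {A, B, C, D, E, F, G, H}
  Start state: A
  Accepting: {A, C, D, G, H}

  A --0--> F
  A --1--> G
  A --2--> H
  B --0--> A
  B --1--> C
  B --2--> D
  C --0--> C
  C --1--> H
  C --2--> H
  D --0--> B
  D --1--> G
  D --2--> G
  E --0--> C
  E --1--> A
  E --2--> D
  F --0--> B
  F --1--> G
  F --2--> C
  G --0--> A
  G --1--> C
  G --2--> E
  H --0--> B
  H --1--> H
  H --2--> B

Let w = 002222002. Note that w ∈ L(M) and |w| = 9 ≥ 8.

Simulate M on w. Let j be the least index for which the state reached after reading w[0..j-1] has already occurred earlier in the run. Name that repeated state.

Run of M on w = 0 0 2 2 2 2 0 0 2:
  step 0: A  (start)
  step 1: F  (read 0: A→F)
  step 2: B  (read 0: F→B)
  step 3: D  (read 2: B→D)
  step 4: G  (read 2: D→G)
  step 5: E  (read 2: G→E)
  step 6: D  (read 2: E→D)   ← first repeat (D seen earlier)
  step 7: B  (read 0: D→B)
  step 8: A  (read 0: B→A)
  step 9: H  (read 2: A→H)

The earliest repeat is at step j = 6: M is in D, which it already visited at step i = 3.
Pumping length from the standard proof: p = 8 (the number of states). The repeated state found above gives |xy| = j ≤ 8 and |y| = j − i ≥ 1.

D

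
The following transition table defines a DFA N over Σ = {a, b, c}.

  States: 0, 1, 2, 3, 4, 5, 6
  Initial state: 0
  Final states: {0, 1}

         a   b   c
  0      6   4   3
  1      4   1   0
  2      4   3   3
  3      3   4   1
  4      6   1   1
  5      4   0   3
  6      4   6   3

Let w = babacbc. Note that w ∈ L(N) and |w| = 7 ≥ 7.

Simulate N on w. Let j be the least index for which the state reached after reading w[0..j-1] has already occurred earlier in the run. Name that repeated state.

State sequence: 0 -b-> 4 -a-> 6 -b-> 6 -a-> 4 -c-> 1 -b-> 1 -c-> 0
First repeat at step 3: 6 was already visited.

The earliest repeat is at step j = 3: N is in 6, which it already visited at step i = 2.
Since N has 7 states, any run of length ≥ 7 visits 7+1 states, so by pigeonhole some state repeats within the first 7 steps — that repeat gives the pumpable loop.

6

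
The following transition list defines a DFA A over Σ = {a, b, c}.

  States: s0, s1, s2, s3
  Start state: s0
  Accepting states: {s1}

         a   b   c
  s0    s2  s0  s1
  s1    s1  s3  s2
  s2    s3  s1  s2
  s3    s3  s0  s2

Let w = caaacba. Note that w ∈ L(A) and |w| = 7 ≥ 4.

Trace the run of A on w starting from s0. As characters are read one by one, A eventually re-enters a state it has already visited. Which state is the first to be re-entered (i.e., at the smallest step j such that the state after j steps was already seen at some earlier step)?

State sequence: s0 -c-> s1 -a-> s1 -a-> s1 -a-> s1 -c-> s2 -b-> s1 -a-> s1
First repeat at step 2: s1 was already visited.

The earliest repeat is at step j = 2: A is in s1, which it already visited at step i = 1.
Pumping length from the standard proof: p = 4 (the number of states). The repeated state found above gives |xy| = j ≤ 4 and |y| = j − i ≥ 1.

s1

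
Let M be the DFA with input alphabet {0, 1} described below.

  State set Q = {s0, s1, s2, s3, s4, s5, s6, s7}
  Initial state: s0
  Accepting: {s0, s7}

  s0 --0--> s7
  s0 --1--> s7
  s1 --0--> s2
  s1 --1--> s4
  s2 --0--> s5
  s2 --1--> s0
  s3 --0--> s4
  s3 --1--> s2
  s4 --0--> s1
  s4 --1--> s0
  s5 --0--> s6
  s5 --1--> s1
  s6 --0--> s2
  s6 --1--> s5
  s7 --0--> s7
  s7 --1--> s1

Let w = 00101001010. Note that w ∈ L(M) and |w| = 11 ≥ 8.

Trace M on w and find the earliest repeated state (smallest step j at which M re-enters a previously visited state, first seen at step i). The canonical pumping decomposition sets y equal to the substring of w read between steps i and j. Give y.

Run of M on w = 0 0 1 0 1 0 0 1 0 1 0:
  step 0: s0  (start)
  step 1: s7  (read 0: s0→s7)
  step 2: s7  (read 0: s7→s7)   ← first repeat (s7 seen earlier)
  step 3: s1  (read 1: s7→s1)
  step 4: s2  (read 0: s1→s2)
  step 5: s0  (read 1: s2→s0)
  step 6: s7  (read 0: s0→s7)
  step 7: s7  (read 0: s7→s7)
  step 8: s1  (read 1: s7→s1)
  step 9: s2  (read 0: s1→s2)
  step 10: s0  (read 1: s2→s0)
  step 11: s7  (read 0: s0→s7)

So i = 1, j = 2, giving x = w[0:1] = 0, y = w[1:2] = 0, z = w[2:11] = 101001010.
Check: |xy| = 2 ≤ 8 and |y| = 1 ≥ 1. Reading y takes M from s7 back to s7, so every xyⁱz is accepted.

0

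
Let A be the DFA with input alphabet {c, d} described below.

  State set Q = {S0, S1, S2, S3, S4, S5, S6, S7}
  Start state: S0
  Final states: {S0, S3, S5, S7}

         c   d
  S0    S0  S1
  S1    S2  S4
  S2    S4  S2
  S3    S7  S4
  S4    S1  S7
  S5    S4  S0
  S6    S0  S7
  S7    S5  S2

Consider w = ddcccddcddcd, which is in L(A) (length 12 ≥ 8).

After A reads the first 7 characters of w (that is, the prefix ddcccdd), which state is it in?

S2

State sequence: S0 -d-> S1 -d-> S4 -c-> S1 -c-> S2 -c-> S4 -d-> S7 -d-> S2

After reading 7 characters, A is in state S2.
(This kind of state-tracing is the core of the pumping-lemma construction: with 8 states, pigeonhole forces a repeat within the first 8 steps.)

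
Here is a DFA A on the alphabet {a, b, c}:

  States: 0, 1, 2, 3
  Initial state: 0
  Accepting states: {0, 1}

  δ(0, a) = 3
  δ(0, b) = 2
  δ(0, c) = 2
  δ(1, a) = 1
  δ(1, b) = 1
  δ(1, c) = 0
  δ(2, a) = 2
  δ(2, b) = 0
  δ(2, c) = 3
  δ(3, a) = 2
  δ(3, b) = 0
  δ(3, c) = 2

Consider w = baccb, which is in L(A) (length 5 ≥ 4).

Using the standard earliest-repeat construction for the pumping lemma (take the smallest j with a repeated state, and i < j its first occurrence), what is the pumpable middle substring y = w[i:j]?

State sequence: 0 -b-> 2 -a-> 2 -c-> 3 -c-> 2 -b-> 0
First repeat at step 2: 2 was already visited.

So i = 1, j = 2, giving x = w[0:1] = b, y = w[1:2] = a, z = w[2:5] = ccb.
Check: |xy| = 2 ≤ 4 and |y| = 1 ≥ 1. Reading y takes A from 2 back to 2, so every xyⁱz is accepted.
With |Q| = 4, pigeonhole forces a state repeat no later than step 4; the substring read between the first and second visits to that state can be pumped.

a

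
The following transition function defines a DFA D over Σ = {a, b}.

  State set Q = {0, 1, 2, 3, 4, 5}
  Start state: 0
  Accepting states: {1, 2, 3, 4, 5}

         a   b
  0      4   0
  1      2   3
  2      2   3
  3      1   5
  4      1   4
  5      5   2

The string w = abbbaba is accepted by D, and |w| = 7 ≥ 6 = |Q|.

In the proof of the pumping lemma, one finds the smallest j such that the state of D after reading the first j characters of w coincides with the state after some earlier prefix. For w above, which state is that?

State sequence: 0 -a-> 4 -b-> 4 -b-> 4 -b-> 4 -a-> 1 -b-> 3 -a-> 1
First repeat at step 2: 4 was already visited.

The earliest repeat is at step j = 2: D is in 4, which it already visited at step i = 1.

4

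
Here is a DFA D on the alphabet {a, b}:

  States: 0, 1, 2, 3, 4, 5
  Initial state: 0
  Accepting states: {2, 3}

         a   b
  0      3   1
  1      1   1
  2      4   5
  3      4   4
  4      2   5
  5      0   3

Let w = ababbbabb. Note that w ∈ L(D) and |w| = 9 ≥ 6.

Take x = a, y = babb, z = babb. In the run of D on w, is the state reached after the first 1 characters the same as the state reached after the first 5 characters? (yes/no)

yes

Run of D on the first 5 characters of w = a b a b b:
  step 0: 0  (start)
  step 1: 3  (read a: 0→3)
  step 2: 4  (read b: 3→4)
  step 3: 2  (read a: 4→2)
  step 4: 5  (read b: 2→5)
  step 5: 3  (read b: 5→3)

After x (step 1): 3. After xy (step 5): 3.
They match, so y = babb drives D around a cycle from 3 back to itself; pumping y any number of times keeps D in 3 before reading z, and xyⁱz ∈ L(D) for every i ≥ 0.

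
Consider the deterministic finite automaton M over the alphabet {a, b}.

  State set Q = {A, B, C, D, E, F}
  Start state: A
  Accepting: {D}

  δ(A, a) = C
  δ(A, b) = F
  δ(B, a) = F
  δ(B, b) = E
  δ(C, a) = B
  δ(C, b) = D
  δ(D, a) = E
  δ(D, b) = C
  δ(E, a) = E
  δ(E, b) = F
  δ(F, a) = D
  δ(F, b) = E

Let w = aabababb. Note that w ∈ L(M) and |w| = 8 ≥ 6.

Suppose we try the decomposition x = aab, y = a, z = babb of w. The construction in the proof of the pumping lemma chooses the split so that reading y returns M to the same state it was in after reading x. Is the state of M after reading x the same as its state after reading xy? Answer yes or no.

yes

Run of M on the first 4 characters of w = a a b a:
  step 0: A  (start)
  step 1: C  (read a: A→C)
  step 2: B  (read a: C→B)
  step 3: E  (read b: B→E)
  step 4: E  (read a: E→E)

After x (step 3): E. After xy (step 4): E.
They match, so y = a drives M around a cycle from E back to itself; pumping y any number of times keeps M in E before reading z, and xyⁱz ∈ L(M) for every i ≥ 0.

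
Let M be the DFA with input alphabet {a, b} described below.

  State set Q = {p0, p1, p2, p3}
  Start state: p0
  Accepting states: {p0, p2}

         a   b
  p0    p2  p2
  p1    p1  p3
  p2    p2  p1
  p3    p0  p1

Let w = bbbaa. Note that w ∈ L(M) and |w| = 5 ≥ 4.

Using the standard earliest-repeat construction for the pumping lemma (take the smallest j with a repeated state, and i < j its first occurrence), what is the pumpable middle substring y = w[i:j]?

Run of M on w = b b b a a:
  step 0: p0  (start)
  step 1: p2  (read b: p0→p2)
  step 2: p1  (read b: p2→p1)
  step 3: p3  (read b: p1→p3)
  step 4: p0  (read a: p3→p0)   ← first repeat (p0 seen earlier)
  step 5: p2  (read a: p0→p2)

So i = 0, j = 4, giving x = w[0:0] = ε, y = w[0:4] = bbba, z = w[4:5] = a.
Check: |xy| = 4 ≤ 4 and |y| = 4 ≥ 1. Reading y takes M from p0 back to p0, so every xyⁱz is accepted.
With |Q| = 4, pigeonhole forces a state repeat no later than step 4; the substring read between the first and second visits to that state can be pumped.

bbba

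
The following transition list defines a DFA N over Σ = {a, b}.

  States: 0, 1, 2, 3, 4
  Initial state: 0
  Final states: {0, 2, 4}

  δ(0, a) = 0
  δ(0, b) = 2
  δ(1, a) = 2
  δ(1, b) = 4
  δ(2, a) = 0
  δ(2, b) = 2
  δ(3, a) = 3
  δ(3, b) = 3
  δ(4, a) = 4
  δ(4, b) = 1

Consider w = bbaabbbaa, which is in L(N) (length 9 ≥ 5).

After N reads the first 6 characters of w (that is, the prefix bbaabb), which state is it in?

Run of N on the first 6 characters of w = b b a a b b:
  step 0: 0  (start)
  step 1: 2  (read b: 0→2)
  step 2: 2  (read b: 2→2)
  step 3: 0  (read a: 2→0)
  step 4: 0  (read a: 0→0)
  step 5: 2  (read b: 0→2)
  step 6: 2  (read b: 2→2)

After reading 6 characters, N is in state 2.

2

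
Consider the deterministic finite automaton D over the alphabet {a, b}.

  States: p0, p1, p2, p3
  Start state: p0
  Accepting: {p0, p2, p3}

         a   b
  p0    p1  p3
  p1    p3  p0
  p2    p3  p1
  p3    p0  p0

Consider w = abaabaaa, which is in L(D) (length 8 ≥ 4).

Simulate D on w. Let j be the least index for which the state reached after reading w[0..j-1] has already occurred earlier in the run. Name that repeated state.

State sequence: p0 -a-> p1 -b-> p0 -a-> p1 -a-> p3 -b-> p0 -a-> p1 -a-> p3 -a-> p0
First repeat at step 2: p0 was already visited.

The earliest repeat is at step j = 2: D is in p0, which it already visited at step i = 0.
With |Q| = 4, pigeonhole forces a state repeat no later than step 4; the substring read between the first and second visits to that state can be pumped.

p0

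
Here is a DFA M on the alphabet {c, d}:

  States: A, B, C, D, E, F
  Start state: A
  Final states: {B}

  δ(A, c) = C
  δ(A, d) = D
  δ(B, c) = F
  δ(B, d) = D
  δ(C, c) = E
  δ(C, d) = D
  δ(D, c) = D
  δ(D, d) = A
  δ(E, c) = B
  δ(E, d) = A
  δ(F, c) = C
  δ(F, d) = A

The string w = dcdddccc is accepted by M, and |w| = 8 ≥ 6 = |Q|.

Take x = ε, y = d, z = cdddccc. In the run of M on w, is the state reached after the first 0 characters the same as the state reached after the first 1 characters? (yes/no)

no

State sequence: A -d-> D

After x (step 0): A. After xy (step 1): D.
They differ (A ≠ D), so y is not a cycle from the state after x; this split is not the one the pumping-lemma construction produces, and pumping y need not keep the string in L(M).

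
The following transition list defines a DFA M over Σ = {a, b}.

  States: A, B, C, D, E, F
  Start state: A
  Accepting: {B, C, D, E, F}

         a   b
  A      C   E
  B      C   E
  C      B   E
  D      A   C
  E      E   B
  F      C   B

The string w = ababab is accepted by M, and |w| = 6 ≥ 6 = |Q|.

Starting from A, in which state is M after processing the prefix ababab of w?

E

Run of M on the first 6 characters of w = a b a b a b:
  step 0: A  (start)
  step 1: C  (read a: A→C)
  step 2: E  (read b: C→E)
  step 3: E  (read a: E→E)
  step 4: B  (read b: E→B)
  step 5: C  (read a: B→C)
  step 6: E  (read b: C→E)

After reading 6 characters, M is in state E.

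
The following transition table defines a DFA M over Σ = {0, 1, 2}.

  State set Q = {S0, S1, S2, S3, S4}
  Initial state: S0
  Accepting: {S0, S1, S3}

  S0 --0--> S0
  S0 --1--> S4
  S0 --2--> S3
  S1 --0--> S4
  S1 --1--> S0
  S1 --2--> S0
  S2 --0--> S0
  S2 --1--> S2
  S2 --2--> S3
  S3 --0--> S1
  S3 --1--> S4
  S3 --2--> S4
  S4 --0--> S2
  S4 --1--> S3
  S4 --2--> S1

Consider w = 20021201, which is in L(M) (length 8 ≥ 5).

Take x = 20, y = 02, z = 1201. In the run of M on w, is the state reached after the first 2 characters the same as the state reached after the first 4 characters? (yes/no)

yes

Run of M on the first 4 characters of w = 2 0 0 2:
  step 0: S0  (start)
  step 1: S3  (read 2: S0→S3)
  step 2: S1  (read 0: S3→S1)
  step 3: S4  (read 0: S1→S4)
  step 4: S1  (read 2: S4→S1)

After x (step 2): S1. After xy (step 4): S1.
They match, so y = 02 drives M around a cycle from S1 back to itself; pumping y any number of times keeps M in S1 before reading z, and xyⁱz ∈ L(M) for every i ≥ 0.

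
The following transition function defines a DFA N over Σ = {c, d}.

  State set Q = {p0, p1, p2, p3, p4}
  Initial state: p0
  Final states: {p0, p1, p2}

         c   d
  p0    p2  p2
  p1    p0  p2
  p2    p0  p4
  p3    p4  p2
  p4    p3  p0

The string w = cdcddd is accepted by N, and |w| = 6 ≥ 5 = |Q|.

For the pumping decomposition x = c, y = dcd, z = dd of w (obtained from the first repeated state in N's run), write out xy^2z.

cdcddcddd

xy^2z = c·dcd·dcd·dd = cdcddcddd.
Reading y = dcd takes N from p2 back to p2, so after x·y·y the machine is still in p2, and z then leads to the accepting state p0. Hence cdcddcddd ∈ L(N).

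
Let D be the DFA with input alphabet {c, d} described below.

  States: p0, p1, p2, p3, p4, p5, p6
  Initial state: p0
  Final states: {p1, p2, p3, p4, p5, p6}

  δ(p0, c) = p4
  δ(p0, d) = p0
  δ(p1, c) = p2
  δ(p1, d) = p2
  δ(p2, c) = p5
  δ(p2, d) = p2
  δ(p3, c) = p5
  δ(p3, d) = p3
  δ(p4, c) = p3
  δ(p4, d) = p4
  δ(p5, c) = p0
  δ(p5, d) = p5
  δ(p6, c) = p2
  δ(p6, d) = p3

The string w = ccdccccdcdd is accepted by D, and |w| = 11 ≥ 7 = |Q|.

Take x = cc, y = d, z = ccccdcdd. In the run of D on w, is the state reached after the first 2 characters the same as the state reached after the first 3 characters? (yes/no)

yes

Run of D on the first 3 characters of w = c c d:
  step 0: p0  (start)
  step 1: p4  (read c: p0→p4)
  step 2: p3  (read c: p4→p3)
  step 3: p3  (read d: p3→p3)

After x (step 2): p3. After xy (step 3): p3.
They match, so y = d drives D around a cycle from p3 back to itself; pumping y any number of times keeps D in p3 before reading z, and xyⁱz ∈ L(D) for every i ≥ 0.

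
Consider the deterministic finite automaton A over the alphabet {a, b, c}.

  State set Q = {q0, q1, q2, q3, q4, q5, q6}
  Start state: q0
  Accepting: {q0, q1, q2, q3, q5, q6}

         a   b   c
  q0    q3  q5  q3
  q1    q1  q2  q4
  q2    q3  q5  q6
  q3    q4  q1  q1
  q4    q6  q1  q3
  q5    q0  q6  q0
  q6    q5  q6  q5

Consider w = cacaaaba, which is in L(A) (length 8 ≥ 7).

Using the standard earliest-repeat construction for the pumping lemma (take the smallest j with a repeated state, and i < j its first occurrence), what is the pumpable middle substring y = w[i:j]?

Run of A on w = c a c a a a b a:
  step 0: q0  (start)
  step 1: q3  (read c: q0→q3)
  step 2: q4  (read a: q3→q4)
  step 3: q3  (read c: q4→q3)   ← first repeat (q3 seen earlier)
  step 4: q4  (read a: q3→q4)
  step 5: q6  (read a: q4→q6)
  step 6: q5  (read a: q6→q5)
  step 7: q6  (read b: q5→q6)
  step 8: q5  (read a: q6→q5)

So i = 1, j = 3, giving x = w[0:1] = c, y = w[1:3] = ac, z = w[3:8] = aaaba.
Check: |xy| = 3 ≤ 7 and |y| = 2 ≥ 1. Reading y takes A from q3 back to q3, so every xyⁱz is accepted.

ac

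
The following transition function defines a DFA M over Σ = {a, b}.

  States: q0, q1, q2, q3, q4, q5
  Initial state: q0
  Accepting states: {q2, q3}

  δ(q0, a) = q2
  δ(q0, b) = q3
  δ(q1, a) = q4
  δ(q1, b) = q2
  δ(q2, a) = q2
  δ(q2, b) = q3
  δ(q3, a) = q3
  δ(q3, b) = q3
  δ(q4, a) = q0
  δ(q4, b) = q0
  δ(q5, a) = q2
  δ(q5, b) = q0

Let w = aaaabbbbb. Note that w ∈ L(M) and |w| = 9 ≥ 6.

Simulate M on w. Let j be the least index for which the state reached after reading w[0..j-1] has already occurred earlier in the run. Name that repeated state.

q2

State sequence: q0 -a-> q2 -a-> q2 -a-> q2 -a-> q2 -b-> q3 -b-> q3 -b-> q3 -b-> q3 -b-> q3
First repeat at step 2: q2 was already visited.

The earliest repeat is at step j = 2: M is in q2, which it already visited at step i = 1.
The DFA has 6 states, so the proof of the pumping lemma guarantees a repeated state among the first 6+1 visited; the segment between the two visits is the pumpable y.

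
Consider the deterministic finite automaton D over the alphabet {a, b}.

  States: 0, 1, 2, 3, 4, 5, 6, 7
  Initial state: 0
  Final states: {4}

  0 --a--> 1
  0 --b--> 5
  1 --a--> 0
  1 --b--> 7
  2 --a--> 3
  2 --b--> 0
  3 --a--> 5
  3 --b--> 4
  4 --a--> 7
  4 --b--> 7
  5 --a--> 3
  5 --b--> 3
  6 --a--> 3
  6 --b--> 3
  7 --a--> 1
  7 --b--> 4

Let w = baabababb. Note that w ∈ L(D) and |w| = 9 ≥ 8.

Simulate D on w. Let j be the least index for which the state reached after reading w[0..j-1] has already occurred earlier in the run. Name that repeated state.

State sequence: 0 -b-> 5 -a-> 3 -a-> 5 -b-> 3 -a-> 5 -b-> 3 -a-> 5 -b-> 3 -b-> 4
First repeat at step 3: 5 was already visited.

The earliest repeat is at step j = 3: D is in 5, which it already visited at step i = 1.

5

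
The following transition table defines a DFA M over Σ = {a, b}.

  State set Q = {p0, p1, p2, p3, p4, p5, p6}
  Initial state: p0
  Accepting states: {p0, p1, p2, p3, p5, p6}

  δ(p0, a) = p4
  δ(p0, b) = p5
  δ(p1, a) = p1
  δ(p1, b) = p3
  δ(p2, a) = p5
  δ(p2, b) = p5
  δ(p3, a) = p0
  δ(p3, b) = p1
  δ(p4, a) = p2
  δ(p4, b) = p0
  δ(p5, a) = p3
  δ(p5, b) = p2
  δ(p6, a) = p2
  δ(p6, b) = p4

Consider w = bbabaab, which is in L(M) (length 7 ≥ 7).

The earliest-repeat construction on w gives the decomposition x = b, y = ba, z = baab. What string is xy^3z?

bbabababaab

xy^3z = b·ba·ba·ba·baab = bbabababaab.
Reading y = ba takes M from p5 back to p5, so after x·y·y·y the machine is still in p5, and z then leads to the accepting state p1. Hence bbabababaab ∈ L(M).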